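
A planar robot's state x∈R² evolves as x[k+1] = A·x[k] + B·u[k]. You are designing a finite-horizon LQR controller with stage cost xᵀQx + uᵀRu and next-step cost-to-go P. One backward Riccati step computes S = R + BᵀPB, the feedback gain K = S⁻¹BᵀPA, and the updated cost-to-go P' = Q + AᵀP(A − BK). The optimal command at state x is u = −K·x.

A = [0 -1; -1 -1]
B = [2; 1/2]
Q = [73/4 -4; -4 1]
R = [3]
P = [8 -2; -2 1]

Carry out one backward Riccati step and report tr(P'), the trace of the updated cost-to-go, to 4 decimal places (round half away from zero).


20.6260

BᵀP = [15.0000 -3.5000]
S = R + BᵀPB = [3] + [28.2500] = [31.2500]
BᵀPA = [3.5000 -11.5000]
K = S⁻¹·BᵀPA = [0.1120 -0.3680]
A−BK = [-0.2240 -0.2640; -1.0560 -0.8160]
AᵀP(A−BK) = [0.6080 0.2880; 0.2880 0.7680]
P' = Q + AᵀP(A−BK) = [18.8580 -3.7120; -3.7120 1.7680]
tr(P') = 20.6260


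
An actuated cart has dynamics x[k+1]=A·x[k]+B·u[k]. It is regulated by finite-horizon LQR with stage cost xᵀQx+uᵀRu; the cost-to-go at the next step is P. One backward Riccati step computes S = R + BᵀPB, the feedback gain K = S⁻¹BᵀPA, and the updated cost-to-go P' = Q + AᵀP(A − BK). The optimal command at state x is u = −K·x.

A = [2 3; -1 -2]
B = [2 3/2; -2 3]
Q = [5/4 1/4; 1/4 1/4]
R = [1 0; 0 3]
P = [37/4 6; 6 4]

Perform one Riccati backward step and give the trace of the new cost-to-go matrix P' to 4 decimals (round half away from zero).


BᵀP = [6.5000 4.0000; 31.8750 21.0000]
S = R + BᵀPB = [1 0; 0 3] + [5.0000 21.7500; 21.7500 110.8125] = [6.0000 21.7500; 21.7500 113.8125]
BᵀPA = [9.0000 11.5000; 42.7500 53.6250]
K = S⁻¹·BᵀPA = [0.4504 0.6792; 0.2895 0.3414]
A−BK = [0.6649 1.1296; -0.9678 -1.6658]
AᵀP(A−BK) = [0.5684 0.7936; 0.7936 1.1332]
P' = Q + AᵀP(A−BK) = [1.8184 1.0436; 1.0436 1.3832]
tr(P') = 3.2015

3.2015


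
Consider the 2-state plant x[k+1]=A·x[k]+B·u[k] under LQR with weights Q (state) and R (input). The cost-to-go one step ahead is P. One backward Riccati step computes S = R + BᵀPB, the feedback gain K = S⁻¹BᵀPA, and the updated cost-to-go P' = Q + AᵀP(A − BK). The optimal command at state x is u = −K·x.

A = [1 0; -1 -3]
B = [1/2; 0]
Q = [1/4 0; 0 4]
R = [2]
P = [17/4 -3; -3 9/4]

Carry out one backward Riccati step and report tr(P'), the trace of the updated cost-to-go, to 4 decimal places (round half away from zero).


26.0969

BᵀP = [2.1250 -1.5000]
S = R + BᵀPB = [2] + [1.0625] = [3.0625]
BᵀPA = [3.6250 4.5000]
K = S⁻¹·BᵀPA = [1.1837 1.4694]
A−BK = [0.4082 -0.7347; -1.0000 -3.0000]
AᵀP(A−BK) = [8.2092 10.4235; 10.4235 13.6378]
P' = Q + AᵀP(A−BK) = [8.4592 10.4235; 10.4235 17.6378]
tr(P') = 26.0969


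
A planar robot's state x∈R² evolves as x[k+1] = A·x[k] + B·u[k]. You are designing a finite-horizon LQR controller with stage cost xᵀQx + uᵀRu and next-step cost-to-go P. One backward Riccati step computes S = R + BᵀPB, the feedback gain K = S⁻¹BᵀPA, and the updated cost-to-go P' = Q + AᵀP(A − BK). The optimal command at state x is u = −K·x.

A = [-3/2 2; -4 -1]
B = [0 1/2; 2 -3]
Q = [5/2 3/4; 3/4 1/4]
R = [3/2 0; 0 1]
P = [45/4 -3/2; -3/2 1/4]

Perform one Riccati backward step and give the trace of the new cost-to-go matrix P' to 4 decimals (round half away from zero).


BᵀP = [-3.0000 0.5000; 10.1250 -1.5000]
S = R + BᵀPB = [3/2 0; 0 1] + [1.0000 -3.0000; -3.0000 9.5625] = [2.5000 -3.0000; -3.0000 10.5625]
BᵀPA = [2.5000 -6.5000; -9.1875 21.7500]
K = S⁻¹·BᵀPA = [-0.0664 -0.1957; -0.8887 2.0036]
A−BK = [-1.0557 0.9982; -6.5332 5.4022]
AᵀP(A−BK) = [3.3137 -4.1028; -4.1028 6.3999]
P' = Q + AᵀP(A−BK) = [5.8137 -3.3528; -3.3528 6.6499]
tr(P') = 12.4636

12.4636


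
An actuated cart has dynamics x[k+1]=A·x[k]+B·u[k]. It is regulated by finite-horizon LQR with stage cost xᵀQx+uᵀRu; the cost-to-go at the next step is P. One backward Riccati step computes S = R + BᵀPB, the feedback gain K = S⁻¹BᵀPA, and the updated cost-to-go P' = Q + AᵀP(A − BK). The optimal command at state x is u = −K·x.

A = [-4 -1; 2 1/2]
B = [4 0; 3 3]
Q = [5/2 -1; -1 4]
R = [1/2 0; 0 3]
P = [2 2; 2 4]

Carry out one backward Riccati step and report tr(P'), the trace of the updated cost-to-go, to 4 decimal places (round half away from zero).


12.2568

BᵀP = [14.0000 20.0000; 6.0000 12.0000]
S = R + BᵀPB = [1/2 0; 0 3] + [116.0000 60.0000; 60.0000 36.0000] = [116.5000 60.0000; 60.0000 39.0000]
BᵀPA = [-16.0000 -4.0000; 0.0000 0.0000]
K = S⁻¹·BᵀPA = [-0.6614 -0.1653; 1.0175 0.2544]
A−BK = [-1.3545 -0.3386; 0.9316 0.2329]
AᵀP(A−BK) = [5.4181 1.3545; 1.3545 0.3386]
P' = Q + AᵀP(A−BK) = [7.9181 0.3545; 0.3545 4.3386]
tr(P') = 12.2568


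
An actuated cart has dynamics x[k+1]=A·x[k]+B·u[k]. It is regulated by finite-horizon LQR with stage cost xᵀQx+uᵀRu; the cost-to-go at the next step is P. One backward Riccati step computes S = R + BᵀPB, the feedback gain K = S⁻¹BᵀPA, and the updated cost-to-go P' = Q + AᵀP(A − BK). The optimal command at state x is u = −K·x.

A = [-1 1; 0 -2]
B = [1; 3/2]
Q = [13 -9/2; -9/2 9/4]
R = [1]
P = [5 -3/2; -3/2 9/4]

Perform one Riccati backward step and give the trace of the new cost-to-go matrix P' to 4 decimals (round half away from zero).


38.9452

BᵀP = [2.7500 1.8750]
S = R + BᵀPB = [1] + [5.5625] = [6.5625]
BᵀPA = [-2.7500 -1.0000]
K = S⁻¹·BᵀPA = [-0.4190 -0.1524]
A−BK = [-0.5810 1.1524; 0.6286 -1.7714]
AᵀP(A−BK) = [3.8476 -8.4190; -8.4190 19.8476]
P' = Q + AᵀP(A−BK) = [16.8476 -12.9190; -12.9190 22.0976]
tr(P') = 38.9452


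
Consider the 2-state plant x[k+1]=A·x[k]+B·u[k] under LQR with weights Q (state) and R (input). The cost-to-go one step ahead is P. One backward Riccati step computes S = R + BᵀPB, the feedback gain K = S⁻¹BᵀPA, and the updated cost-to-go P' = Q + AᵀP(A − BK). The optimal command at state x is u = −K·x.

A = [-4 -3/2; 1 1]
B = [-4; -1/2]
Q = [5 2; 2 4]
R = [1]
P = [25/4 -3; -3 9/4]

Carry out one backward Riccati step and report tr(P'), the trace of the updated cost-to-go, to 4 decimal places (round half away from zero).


14.0025

BᵀP = [-23.5000 10.8750]
S = R + BᵀPB = [1] + [88.5625] = [89.5625]
BᵀPA = [104.8750 46.1250]
K = S⁻¹·BᵀPA = [1.1710 0.5150]
A−BK = [0.6839 0.5600; 1.5855 1.2575]
AᵀP(A−BK) = [3.4445 2.2390; 2.2390 1.5580]
P' = Q + AᵀP(A−BK) = [8.4445 4.2390; 4.2390 5.5580]
tr(P') = 14.0025


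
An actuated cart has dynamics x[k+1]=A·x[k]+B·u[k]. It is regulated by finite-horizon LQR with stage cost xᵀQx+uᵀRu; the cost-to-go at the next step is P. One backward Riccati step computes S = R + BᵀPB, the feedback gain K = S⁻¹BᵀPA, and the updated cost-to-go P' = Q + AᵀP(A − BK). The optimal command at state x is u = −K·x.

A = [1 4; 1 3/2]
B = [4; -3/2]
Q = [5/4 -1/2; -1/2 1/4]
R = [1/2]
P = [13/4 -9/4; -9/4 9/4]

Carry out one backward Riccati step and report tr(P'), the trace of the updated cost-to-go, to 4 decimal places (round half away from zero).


6.3200

BᵀP = [16.3750 -12.3750]
S = R + BᵀPB = [1/2] + [84.0625] = [84.5625]
BᵀPA = [4.0000 46.9375]
K = S⁻¹·BᵀPA = [0.0473 0.5551]
A−BK = [0.8108 1.7797; 1.0710 2.3326]
AᵀP(A−BK) = [0.8108 1.7797; 1.7797 4.0092]
P' = Q + AᵀP(A−BK) = [2.0608 1.2797; 1.2797 4.2592]
tr(P') = 6.3200


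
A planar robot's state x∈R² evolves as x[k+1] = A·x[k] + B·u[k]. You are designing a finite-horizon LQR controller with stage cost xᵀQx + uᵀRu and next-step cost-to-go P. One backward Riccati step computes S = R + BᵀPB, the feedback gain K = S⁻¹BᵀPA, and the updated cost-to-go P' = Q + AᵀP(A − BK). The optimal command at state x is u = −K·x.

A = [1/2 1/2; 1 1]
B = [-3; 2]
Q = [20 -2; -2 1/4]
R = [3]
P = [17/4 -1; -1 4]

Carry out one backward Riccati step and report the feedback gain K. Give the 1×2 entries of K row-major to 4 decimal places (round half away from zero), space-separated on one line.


BᵀP = [-14.7500 11.0000]
S = R + BᵀPB = [3] + [66.2500] = [69.2500]
BᵀPA = [3.6250 3.6250]
K = S⁻¹·BᵀPA = [0.0523 0.0523]
A−BK = [0.6570 0.6570; 0.8953 0.8953]
AᵀP(A−BK) = [3.8727 3.8727; 3.8727 3.8727]
P' = Q + AᵀP(A−BK) = [23.8727 1.8727; 1.8727 4.1227]
tr(P') = 27.9955

0.0523 0.0523


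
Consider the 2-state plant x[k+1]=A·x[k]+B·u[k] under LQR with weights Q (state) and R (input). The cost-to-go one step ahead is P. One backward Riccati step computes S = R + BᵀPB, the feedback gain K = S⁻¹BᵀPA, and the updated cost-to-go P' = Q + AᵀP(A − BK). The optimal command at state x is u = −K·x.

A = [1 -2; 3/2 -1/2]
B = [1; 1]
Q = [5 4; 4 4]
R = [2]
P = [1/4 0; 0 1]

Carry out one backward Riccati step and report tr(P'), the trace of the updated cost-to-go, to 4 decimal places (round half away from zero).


11.5000

BᵀP = [0.2500 1.0000]
S = R + BᵀPB = [2] + [1.2500] = [3.2500]
BᵀPA = [1.7500 -1.0000]
K = S⁻¹·BᵀPA = [0.5385 -0.3077]
A−BK = [0.4615 -1.6923; 0.9615 -0.1923]
AᵀP(A−BK) = [1.5577 -0.7115; -0.7115 0.9423]
P' = Q + AᵀP(A−BK) = [6.5577 3.2885; 3.2885 4.9423]
tr(P') = 11.5000


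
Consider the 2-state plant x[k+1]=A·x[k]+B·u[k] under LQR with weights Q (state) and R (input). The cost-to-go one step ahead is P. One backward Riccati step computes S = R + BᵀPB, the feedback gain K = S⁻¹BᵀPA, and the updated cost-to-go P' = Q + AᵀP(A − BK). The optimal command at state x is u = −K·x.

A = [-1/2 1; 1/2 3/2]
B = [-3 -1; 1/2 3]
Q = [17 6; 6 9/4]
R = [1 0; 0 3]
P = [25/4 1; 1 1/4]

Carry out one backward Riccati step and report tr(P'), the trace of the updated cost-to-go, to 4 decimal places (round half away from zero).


BᵀP = [-18.2500 -2.8750; -3.2500 -0.2500]
S = R + BᵀPB = [1 0; 0 3] + [53.3125 9.6250; 9.6250 2.5000] = [54.3125 9.6250; 9.6250 5.5000]
BᵀPA = [7.6875 -22.5625; 1.5000 -3.6250]
K = S⁻¹·BᵀPA = [0.1351 -0.4329; 0.0363 0.0984]
A−BK = [-0.0584 -0.2002; 0.3236 1.4212]
AᵀP(A−BK) = [0.0319 -0.0075; -0.0075 0.4028]
P' = Q + AᵀP(A−BK) = [17.0319 5.9925; 5.9925 2.6528]
tr(P') = 19.6847

19.6847


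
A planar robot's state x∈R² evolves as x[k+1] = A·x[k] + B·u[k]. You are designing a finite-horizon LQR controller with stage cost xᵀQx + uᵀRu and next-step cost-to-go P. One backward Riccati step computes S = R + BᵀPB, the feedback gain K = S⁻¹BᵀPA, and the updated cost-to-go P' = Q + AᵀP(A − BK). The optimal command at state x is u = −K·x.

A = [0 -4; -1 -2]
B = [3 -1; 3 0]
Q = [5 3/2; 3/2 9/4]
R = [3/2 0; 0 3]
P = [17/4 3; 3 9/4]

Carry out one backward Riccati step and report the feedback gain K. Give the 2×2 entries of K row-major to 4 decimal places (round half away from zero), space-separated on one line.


BᵀP = [21.7500 15.7500; -4.2500 -3.0000]
S = R + BᵀPB = [3/2 0; 0 3] + [112.5000 -21.7500; -21.7500 4.2500] = [114.0000 -21.7500; -21.7500 7.2500]
BᵀPA = [-15.7500 -118.5000; 3.0000 23.0000]
K = S⁻¹·BᵀPA = [-0.1385 -1.0154; -0.0016 0.1263]
A−BK = [0.4138 -0.8276; -0.5846 1.0462]
AᵀP(A−BK) = [0.0740 0.1289; 0.1289 1.7729]
P' = Q + AᵀP(A−BK) = [5.0740 1.6289; 1.6289 4.0229]
tr(P') = 9.0969

-0.1385 -1.0154 -0.0016 0.1263


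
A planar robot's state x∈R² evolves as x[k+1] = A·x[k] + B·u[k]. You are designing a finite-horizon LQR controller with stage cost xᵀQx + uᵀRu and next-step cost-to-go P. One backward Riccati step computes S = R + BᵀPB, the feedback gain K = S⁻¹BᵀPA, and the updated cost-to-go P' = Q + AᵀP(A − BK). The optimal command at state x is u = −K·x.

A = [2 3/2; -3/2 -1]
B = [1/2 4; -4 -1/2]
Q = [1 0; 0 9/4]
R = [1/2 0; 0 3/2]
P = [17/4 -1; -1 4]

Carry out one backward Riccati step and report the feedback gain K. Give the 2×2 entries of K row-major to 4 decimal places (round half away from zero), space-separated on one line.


BᵀP = [6.1250 -16.5000; 17.5000 -6.0000]
S = R + BᵀPB = [1/2 0; 0 3/2] + [69.0625 32.7500; 32.7500 73.0000] = [69.5625 32.7500; 32.7500 74.5000]
BᵀPA = [37.0000 25.6875; 44.0000 32.2500]
K = S⁻¹·BᵀPA = [0.3201 0.2087; 0.4499 0.3412]
A−BK = [0.0404 0.0310; 0.0053 0.0052]
AᵀP(A−BK) = [0.3614 0.2687; 0.2687 0.2002]
P' = Q + AᵀP(A−BK) = [1.3614 0.2687; 0.2687 2.4502]
tr(P') = 3.8117

0.3201 0.2087 0.4499 0.3412


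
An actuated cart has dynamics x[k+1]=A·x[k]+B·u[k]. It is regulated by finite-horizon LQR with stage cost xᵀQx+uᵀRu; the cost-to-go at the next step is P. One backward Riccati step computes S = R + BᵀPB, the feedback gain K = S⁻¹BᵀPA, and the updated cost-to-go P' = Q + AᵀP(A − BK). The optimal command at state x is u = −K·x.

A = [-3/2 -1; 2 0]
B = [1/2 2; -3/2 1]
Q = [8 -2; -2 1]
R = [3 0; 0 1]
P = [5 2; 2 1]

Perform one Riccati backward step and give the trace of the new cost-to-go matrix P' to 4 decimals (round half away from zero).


10.1904

BᵀP = [-0.5000 -0.5000; 12.0000 5.0000]
S = R + BᵀPB = [3 0; 0 1] + [0.5000 -1.5000; -1.5000 29.0000] = [3.5000 -1.5000; -1.5000 30.0000]
BᵀPA = [-0.2500 0.5000; -8.0000 -12.0000]
K = S⁻¹·BᵀPA = [-0.1898 -0.0292; -0.2762 -0.4015]
A−BK = [-0.8528 -0.1825; 1.9915 0.3577]
AᵀP(A−BK) = [0.9933 0.2810; 0.2810 0.1971]
P' = Q + AᵀP(A−BK) = [8.9933 -1.7190; -1.7190 1.1971]
tr(P') = 10.1904


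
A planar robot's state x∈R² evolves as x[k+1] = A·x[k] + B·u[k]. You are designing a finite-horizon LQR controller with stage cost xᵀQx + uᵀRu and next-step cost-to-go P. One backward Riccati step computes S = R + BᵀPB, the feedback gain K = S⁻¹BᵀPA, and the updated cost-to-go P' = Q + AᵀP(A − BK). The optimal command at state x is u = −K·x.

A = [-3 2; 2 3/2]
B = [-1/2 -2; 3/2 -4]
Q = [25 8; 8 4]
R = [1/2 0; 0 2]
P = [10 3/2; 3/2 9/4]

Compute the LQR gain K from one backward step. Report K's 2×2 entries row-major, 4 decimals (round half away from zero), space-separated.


BᵀP = [-2.7500 2.6250; -26.0000 -12.0000]
S = R + BᵀPB = [1/2 0; 0 2] + [5.3125 -5.0000; -5.0000 100.0000] = [5.8125 -5.0000; -5.0000 102.0000]
BᵀPA = [13.5000 -1.5625; 54.0000 -70.0000]
K = S⁻¹·BᵀPA = [2.9003 -0.8970; 0.6716 -0.7302]
A−BK = [-0.2067 0.0910; 0.3359 -0.0755]
AᵀP(A−BK) = [5.5807 -2.4575; -2.4575 1.5439]
P' = Q + AᵀP(A−BK) = [30.5807 5.5425; 5.5425 5.5439]
tr(P') = 36.1245

2.9003 -0.8970 0.6716 -0.7302


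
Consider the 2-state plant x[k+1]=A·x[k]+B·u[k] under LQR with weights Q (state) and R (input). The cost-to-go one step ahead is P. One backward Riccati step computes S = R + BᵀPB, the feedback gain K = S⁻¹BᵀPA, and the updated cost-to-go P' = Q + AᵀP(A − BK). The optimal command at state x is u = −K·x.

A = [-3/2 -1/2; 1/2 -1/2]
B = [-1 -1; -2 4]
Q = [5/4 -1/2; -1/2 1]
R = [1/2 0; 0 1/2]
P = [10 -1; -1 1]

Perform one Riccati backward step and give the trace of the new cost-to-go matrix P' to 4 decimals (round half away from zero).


BᵀP = [-8.0000 -1.0000; -14.0000 5.0000]
S = R + BᵀPB = [1/2 0; 0 1/2] + [10.0000 4.0000; 4.0000 34.0000] = [10.5000 4.0000; 4.0000 34.5000]
BᵀPA = [11.5000 4.5000; 23.5000 4.5000]
K = S⁻¹·BᵀPA = [0.8744 0.3964; 0.5798 0.0845]
A−BK = [-0.0458 -0.0191; -0.0704 -0.0451]
AᵀP(A−BK) = [0.5699 0.2063; 0.2063 0.0861]
P' = Q + AᵀP(A−BK) = [1.8199 -0.2937; -0.2937 1.0861]
tr(P') = 2.9060

2.9060


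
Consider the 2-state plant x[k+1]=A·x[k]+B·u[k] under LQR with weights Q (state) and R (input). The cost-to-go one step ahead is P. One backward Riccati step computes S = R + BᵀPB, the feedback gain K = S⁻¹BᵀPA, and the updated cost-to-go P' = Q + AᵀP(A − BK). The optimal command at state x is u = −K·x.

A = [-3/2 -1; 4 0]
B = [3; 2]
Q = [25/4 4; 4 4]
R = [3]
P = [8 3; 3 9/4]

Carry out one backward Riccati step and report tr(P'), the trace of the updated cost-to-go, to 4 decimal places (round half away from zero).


BᵀP = [30.0000 13.5000]
S = R + BᵀPB = [3] + [117.0000] = [120.0000]
BᵀPA = [9.0000 -30.0000]
K = S⁻¹·BᵀPA = [0.0750 -0.2500]
A−BK = [-1.7250 -0.2500; 3.8500 0.5000]
AᵀP(A−BK) = [17.3250 2.2500; 2.2500 0.5000]
P' = Q + AᵀP(A−BK) = [23.5750 6.2500; 6.2500 4.5000]
tr(P') = 28.0750

28.0750


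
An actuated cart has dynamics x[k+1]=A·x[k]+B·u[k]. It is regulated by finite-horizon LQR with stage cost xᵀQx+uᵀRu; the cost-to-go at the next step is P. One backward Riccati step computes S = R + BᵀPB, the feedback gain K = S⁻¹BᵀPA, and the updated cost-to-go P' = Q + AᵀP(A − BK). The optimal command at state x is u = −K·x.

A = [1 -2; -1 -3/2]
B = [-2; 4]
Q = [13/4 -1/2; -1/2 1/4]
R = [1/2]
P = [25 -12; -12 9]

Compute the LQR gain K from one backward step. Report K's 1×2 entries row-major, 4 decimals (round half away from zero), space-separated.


BᵀP = [-98.0000 60.0000]
S = R + BᵀPB = [1/2] + [436.0000] = [436.5000]
BᵀPA = [-158.0000 106.0000]
K = S⁻¹·BᵀPA = [-0.3620 0.2428]
A−BK = [0.2761 -1.5143; 0.4479 -2.4714]
AᵀP(A−BK) = [0.8087 -4.1312; -4.1312 22.5089]
P' = Q + AᵀP(A−BK) = [4.0587 -4.6312; -4.6312 22.7589]
tr(P') = 26.8176

-0.3620 0.2428


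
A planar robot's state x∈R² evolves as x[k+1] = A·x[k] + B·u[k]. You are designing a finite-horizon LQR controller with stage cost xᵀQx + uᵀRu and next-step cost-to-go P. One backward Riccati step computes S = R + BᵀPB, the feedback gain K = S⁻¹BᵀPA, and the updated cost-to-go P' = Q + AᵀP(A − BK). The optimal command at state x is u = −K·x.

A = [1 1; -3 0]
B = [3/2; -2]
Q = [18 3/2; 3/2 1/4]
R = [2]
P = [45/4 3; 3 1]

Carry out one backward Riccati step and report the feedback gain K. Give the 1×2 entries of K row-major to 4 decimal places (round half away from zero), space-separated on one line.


BᵀP = [10.8750 2.5000]
S = R + BᵀPB = [2] + [11.3125] = [13.3125]
BᵀPA = [3.3750 10.8750]
K = S⁻¹·BᵀPA = [0.2535 0.8169]
A−BK = [0.6197 -0.2254; -2.4930 1.6338]
AᵀP(A−BK) = [1.3944 -0.5070; -0.5070 2.3662]
P' = Q + AᵀP(A−BK) = [19.3944 0.9930; 0.9930 2.6162]
tr(P') = 22.0106

0.2535 0.8169


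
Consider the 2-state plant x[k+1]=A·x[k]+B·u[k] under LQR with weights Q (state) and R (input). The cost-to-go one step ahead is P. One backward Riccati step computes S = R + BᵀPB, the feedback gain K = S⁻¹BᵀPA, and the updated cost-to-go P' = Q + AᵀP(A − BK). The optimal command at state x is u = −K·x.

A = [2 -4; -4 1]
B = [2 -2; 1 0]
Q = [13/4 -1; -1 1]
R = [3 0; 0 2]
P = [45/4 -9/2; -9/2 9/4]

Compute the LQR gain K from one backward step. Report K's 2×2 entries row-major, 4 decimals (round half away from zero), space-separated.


BᵀP = [18.0000 -6.7500; -22.5000 9.0000]
S = R + BᵀPB = [3 0; 0 2] + [29.2500 -36.0000; -36.0000 45.0000] = [32.2500 -36.0000; -36.0000 47.0000]
BᵀPA = [63.0000 -78.7500; -81.0000 99.0000]
K = S⁻¹·BᵀPA = [0.2048 -0.6246; -1.5666 1.6280]
A−BK = [-1.5427 0.5051; -4.2048 1.6246]
AᵀP(A−BK) = [13.2082 -8.7850; -8.7850 7.8942]
P' = Q + AᵀP(A−BK) = [16.4582 -9.7850; -9.7850 8.8942]
tr(P') = 25.3524

0.2048 -0.6246 -1.5666 1.6280


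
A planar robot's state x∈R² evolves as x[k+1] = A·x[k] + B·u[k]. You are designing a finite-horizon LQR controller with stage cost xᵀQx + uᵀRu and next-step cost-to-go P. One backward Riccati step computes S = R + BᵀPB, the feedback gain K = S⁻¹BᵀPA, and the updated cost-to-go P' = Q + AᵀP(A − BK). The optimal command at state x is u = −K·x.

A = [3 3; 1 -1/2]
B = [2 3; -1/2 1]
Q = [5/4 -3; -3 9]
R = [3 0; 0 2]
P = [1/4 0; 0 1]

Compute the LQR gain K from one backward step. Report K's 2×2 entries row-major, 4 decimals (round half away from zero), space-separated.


BᵀP = [0.5000 -0.5000; 0.7500 1.0000]
S = R + BᵀPB = [3 0; 0 2] + [1.2500 1.0000; 1.0000 3.2500] = [4.2500 1.0000; 1.0000 5.2500]
BᵀPA = [1.0000 1.7500; 3.2500 1.7500]
K = S⁻¹·BᵀPA = [0.0938 0.3490; 0.6012 0.2669]
A−BK = [1.0088 1.5015; 0.4457 -0.5924]
AᵀP(A−BK) = [1.2023 0.5337; 0.5337 1.4223]
P' = Q + AᵀP(A−BK) = [2.4523 -2.4663; -2.4663 10.4223]
tr(P') = 12.8746

0.0938 0.3490 0.6012 0.2669


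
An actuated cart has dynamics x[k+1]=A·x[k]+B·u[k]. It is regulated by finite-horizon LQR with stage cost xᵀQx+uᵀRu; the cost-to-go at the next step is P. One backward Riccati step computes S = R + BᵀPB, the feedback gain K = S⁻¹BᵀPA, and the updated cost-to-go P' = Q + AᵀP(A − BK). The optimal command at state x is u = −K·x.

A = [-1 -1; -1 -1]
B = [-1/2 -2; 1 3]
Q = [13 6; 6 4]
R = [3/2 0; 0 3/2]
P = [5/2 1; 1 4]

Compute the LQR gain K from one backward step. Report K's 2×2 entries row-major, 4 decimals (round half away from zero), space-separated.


BᵀP = [-0.2500 3.5000; -2.0000 10.0000]
S = R + BᵀPB = [3/2 0; 0 3/2] + [3.6250 11.0000; 11.0000 34.0000] = [5.1250 11.0000; 11.0000 35.5000]
BᵀPA = [-3.2500 -3.2500; -8.0000 -8.0000]
K = S⁻¹·BᵀPA = [-0.4492 -0.4492; -0.0862 -0.0862]
A−BK = [-1.3969 -1.3969; -0.2923 -0.2923]
AᵀP(A−BK) = [6.3508 6.3508; 6.3508 6.3508]
P' = Q + AᵀP(A−BK) = [19.3508 12.3508; 12.3508 10.3508]
tr(P') = 29.7015

-0.4492 -0.4492 -0.0862 -0.0862


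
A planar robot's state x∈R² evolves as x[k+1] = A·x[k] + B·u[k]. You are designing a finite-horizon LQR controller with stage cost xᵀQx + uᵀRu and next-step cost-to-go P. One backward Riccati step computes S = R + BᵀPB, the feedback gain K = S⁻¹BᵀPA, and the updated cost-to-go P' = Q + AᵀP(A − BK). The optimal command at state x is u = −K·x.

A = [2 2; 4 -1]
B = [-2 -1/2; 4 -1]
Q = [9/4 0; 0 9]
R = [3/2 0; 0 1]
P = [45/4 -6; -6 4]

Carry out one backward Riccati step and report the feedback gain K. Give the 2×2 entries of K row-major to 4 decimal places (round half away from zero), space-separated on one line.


0.0540 -0.5999 -1.6515 -0.6067

BᵀP = [-46.5000 28.0000; 0.3750 -1.0000]
S = R + BᵀPB = [3/2 0; 0 1] + [205.0000 -4.7500; -4.7500 0.8125] = [206.5000 -4.7500; -4.7500 1.8125]
BᵀPA = [19.0000 -121.0000; -3.2500 1.7500]
K = S⁻¹·BᵀPA = [0.0540 -0.5999; -1.6515 -0.6067]
A−BK = [1.2823 0.4968; 2.1324 0.7930]
AᵀP(A−BK) = [6.6061 2.4267; 2.4267 1.4724]
P' = Q + AᵀP(A−BK) = [8.8561 2.4267; 2.4267 10.4724]
tr(P') = 19.3285


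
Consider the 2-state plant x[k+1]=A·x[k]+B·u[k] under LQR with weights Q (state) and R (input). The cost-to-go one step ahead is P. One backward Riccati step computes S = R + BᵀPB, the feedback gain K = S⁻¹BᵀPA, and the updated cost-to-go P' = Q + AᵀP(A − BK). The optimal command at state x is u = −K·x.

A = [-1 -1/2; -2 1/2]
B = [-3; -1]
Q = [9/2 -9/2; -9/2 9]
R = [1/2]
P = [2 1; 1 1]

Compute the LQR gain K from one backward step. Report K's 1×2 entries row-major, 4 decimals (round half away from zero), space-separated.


BᵀP = [-7.0000 -4.0000]
S = R + BᵀPB = [1/2] + [25.0000] = [25.5000]
BᵀPA = [15.0000 1.5000]
K = S⁻¹·BᵀPA = [0.5882 0.0588]
A−BK = [0.7647 -0.3235; -1.4118 0.5588]
AᵀP(A−BK) = [1.1765 -0.3824; -0.3824 0.1618]
P' = Q + AᵀP(A−BK) = [5.6765 -4.8824; -4.8824 9.1618]
tr(P') = 14.8382

0.5882 0.0588


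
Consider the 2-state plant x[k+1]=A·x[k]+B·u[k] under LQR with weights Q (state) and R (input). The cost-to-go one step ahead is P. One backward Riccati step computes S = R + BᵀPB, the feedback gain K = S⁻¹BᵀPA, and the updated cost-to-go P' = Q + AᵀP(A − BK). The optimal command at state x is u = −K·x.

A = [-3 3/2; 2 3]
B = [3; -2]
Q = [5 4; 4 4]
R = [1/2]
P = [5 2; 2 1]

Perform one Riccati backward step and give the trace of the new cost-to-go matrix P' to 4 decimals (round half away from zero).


BᵀP = [11.0000 4.0000]
S = R + BᵀPB = [1/2] + [25.0000] = [25.5000]
BᵀPA = [-25.0000 28.5000]
K = S⁻¹·BᵀPA = [-0.9804 1.1176]
A−BK = [-0.0588 -1.8529; 0.0392 5.2353]
AᵀP(A−BK) = [0.4902 -0.5588; -0.5588 6.3971]
P' = Q + AᵀP(A−BK) = [5.4902 3.4412; 3.4412 10.3971]
tr(P') = 15.8873

15.8873


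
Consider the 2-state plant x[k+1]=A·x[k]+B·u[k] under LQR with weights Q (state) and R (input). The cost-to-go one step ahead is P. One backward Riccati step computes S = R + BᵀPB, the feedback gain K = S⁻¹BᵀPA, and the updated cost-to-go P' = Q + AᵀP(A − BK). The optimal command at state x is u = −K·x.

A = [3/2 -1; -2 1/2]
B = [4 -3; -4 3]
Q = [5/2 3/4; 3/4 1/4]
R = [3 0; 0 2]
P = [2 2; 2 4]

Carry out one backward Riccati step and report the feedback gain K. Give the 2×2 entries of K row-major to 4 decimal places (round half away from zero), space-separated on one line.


0.2581 -0.0645 -0.2903 0.0726

BᵀP = [0.0000 -8.0000; 0.0000 6.0000]
S = R + BᵀPB = [3 0; 0 2] + [32.0000 -24.0000; -24.0000 18.0000] = [35.0000 -24.0000; -24.0000 20.0000]
BᵀPA = [16.0000 -4.0000; -12.0000 3.0000]
K = S⁻¹·BᵀPA = [0.2581 -0.0645; -0.2903 0.0726]
A−BK = [-0.4032 -0.5242; -0.0968 0.0242]
AᵀP(A−BK) = [0.8871 0.4032; 0.4032 0.5242]
P' = Q + AᵀP(A−BK) = [3.3871 1.1532; 1.1532 0.7742]
tr(P') = 4.1613


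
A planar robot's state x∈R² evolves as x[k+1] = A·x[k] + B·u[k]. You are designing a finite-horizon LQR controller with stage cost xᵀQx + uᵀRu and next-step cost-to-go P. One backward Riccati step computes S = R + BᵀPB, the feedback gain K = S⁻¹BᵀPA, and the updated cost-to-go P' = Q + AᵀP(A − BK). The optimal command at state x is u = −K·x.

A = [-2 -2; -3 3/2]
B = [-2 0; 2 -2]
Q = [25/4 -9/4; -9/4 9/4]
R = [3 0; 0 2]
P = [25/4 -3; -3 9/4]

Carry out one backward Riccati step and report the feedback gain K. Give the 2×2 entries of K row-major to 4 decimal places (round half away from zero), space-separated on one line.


0.4000 0.8109 0.9000 -0.1565

BᵀP = [-18.5000 10.5000; 6.0000 -4.5000]
S = R + BᵀPB = [3 0; 0 2] + [58.0000 -21.0000; -21.0000 9.0000] = [61.0000 -21.0000; -21.0000 11.0000]
BᵀPA = [5.5000 52.7500; 1.5000 -18.7500]
K = S⁻¹·BᵀPA = [0.4000 0.8109; 0.9000 -0.1565]
A−BK = [-1.2000 -0.3783; -2.0000 -0.4348]
AᵀP(A−BK) = [5.7000 1.6500; 1.6500 2.3543]
P' = Q + AᵀP(A−BK) = [11.9500 -0.6000; -0.6000 4.6043]
tr(P') = 16.5543


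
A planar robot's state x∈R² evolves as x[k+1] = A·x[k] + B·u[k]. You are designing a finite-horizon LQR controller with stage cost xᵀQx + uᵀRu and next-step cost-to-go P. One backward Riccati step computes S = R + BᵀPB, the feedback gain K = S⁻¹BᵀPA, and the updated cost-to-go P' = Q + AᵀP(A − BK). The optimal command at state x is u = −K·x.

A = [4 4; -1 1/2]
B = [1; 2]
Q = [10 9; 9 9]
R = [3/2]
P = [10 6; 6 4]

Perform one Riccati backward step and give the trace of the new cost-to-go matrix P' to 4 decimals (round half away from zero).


BᵀP = [22.0000 14.0000]
S = R + BᵀPB = [3/2] + [50.0000] = [51.5000]
BᵀPA = [74.0000 95.0000]
K = S⁻¹·BᵀPA = [1.4369 1.8447]
A−BK = [2.5631 2.1553; -3.8738 -3.1893]
AᵀP(A−BK) = [9.6699 9.4951; 9.4951 9.7573]
P' = Q + AᵀP(A−BK) = [19.6699 18.4951; 18.4951 18.7573]
tr(P') = 38.4272

38.4272


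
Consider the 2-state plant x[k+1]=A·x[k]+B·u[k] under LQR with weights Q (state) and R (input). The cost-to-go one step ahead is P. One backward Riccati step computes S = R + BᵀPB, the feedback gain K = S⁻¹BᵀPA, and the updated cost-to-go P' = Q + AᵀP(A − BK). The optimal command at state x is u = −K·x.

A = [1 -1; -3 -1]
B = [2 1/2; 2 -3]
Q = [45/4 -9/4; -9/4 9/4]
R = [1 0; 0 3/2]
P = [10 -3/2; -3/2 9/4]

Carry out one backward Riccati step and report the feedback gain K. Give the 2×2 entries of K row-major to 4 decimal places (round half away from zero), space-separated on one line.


0.2149 -0.4866 1.0831 -0.0019

BᵀP = [17.0000 1.5000; 9.5000 -7.5000]
S = R + BᵀPB = [1 0; 0 3/2] + [37.0000 4.0000; 4.0000 27.2500] = [38.0000 4.0000; 4.0000 28.7500]
BᵀPA = [12.5000 -18.5000; 32.0000 -2.0000]
K = S⁻¹·BᵀPA = [0.2149 -0.4866; 1.0831 -0.0019]
A−BK = [0.0286 -0.0258; -0.1804 -0.0323]
AᵀP(A−BK) = [1.9029 -0.1075; -0.1075 0.2433]
P' = Q + AᵀP(A−BK) = [13.1529 -2.3575; -2.3575 2.4933]
tr(P') = 15.6462


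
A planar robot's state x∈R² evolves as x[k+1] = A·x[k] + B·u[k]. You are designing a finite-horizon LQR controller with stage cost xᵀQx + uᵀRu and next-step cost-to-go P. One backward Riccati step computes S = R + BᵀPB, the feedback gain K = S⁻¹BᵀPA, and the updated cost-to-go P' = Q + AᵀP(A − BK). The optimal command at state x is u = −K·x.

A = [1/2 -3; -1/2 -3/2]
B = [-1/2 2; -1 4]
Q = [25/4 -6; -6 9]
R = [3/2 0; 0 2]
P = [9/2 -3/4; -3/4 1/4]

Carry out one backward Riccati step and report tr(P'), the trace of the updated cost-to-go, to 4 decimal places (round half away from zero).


25.1144

BᵀP = [-1.5000 0.1250; 6.0000 -0.5000]
S = R + BᵀPB = [3/2 0; 0 2] + [0.6250 -2.5000; -2.5000 10.0000] = [2.1250 -2.5000; -2.5000 12.0000]
BᵀPA = [-0.8125 4.3125; 3.2500 -17.2500]
K = S⁻¹·BᵀPA = [-0.0844 0.4481; 0.2532 -1.3442]
A−BK = [-0.0487 -0.0877; -1.5974 4.3247]
AᵀP(A−BK) = [0.6709 -2.3925; -2.3925 9.1936]
P' = Q + AᵀP(A−BK) = [6.9209 -8.3925; -8.3925 18.1936]
tr(P') = 25.1144


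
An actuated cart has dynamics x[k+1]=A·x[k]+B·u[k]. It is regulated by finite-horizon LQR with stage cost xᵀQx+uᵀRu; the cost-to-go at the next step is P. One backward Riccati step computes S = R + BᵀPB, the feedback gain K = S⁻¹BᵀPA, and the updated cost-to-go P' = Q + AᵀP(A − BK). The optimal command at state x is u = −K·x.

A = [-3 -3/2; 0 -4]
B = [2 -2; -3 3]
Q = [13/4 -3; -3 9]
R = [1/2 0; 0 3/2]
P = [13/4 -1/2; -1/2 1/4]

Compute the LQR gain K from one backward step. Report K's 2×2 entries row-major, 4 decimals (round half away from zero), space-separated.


BᵀP = [8.0000 -1.7500; -8.0000 1.7500]
S = R + BᵀPB = [1/2 0; 0 3/2] + [21.2500 -21.2500; -21.2500 21.2500] = [21.7500 -21.2500; -21.2500 22.7500]
BᵀPA = [-24.0000 -5.0000; 24.0000 5.0000]
K = S⁻¹·BᵀPA = [-0.8324 -0.1734; 0.2775 0.0578]
A−BK = [-0.7803 -1.0376; -3.3295 -4.6936]
AᵀP(A−BK) = [2.6142 3.0759; 3.0759 4.1564]
P' = Q + AᵀP(A−BK) = [5.8642 0.0759; 0.0759 13.1564]
tr(P') = 19.0206

-0.8324 -0.1734 0.2775 0.0578


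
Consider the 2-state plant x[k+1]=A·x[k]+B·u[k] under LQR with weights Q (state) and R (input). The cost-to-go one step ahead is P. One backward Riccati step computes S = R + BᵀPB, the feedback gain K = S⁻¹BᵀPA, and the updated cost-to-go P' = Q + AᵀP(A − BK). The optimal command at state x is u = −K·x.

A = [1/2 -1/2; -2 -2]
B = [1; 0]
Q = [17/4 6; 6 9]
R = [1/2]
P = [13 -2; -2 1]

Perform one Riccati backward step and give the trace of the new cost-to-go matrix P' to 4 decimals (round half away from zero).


19.1204

BᵀP = [13.0000 -2.0000]
S = R + BᵀPB = [1/2] + [13.0000] = [13.5000]
BᵀPA = [10.5000 -2.5000]
K = S⁻¹·BᵀPA = [0.7778 -0.1852]
A−BK = [-0.2778 -0.3148; -2.0000 -2.0000]
AᵀP(A−BK) = [3.0833 2.6944; 2.6944 2.7870]
P' = Q + AᵀP(A−BK) = [7.3333 8.6944; 8.6944 11.7870]
tr(P') = 19.1204


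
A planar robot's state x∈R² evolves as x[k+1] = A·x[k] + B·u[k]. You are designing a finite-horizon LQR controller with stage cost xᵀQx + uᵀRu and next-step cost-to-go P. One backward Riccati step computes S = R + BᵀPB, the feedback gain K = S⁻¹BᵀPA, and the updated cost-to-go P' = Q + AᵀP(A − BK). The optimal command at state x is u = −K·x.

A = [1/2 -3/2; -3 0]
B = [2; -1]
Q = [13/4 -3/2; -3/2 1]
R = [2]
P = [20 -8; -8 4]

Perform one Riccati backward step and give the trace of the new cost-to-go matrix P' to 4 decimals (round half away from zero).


BᵀP = [48.0000 -20.0000]
S = R + BᵀPB = [2] + [116.0000] = [118.0000]
BᵀPA = [84.0000 -72.0000]
K = S⁻¹·BᵀPA = [0.7119 -0.6102]
A−BK = [-0.9237 -0.2797; -2.2881 -0.6102]
AᵀP(A−BK) = [5.2034 0.2542; 0.2542 1.0678]
P' = Q + AᵀP(A−BK) = [8.4534 -1.2458; -1.2458 2.0678]
tr(P') = 10.5212

10.5212


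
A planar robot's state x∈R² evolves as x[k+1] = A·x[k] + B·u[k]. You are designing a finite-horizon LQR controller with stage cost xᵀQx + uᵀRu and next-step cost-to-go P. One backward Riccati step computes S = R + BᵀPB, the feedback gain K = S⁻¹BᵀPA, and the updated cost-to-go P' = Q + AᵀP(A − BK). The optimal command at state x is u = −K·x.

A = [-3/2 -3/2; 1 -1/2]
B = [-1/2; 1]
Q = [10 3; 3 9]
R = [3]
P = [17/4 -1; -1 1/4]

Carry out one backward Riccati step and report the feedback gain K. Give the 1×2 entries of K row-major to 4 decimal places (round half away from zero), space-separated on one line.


1.0235 0.8118

BᵀP = [-3.1250 0.7500]
S = R + BᵀPB = [3] + [2.3125] = [5.3125]
BᵀPA = [5.4375 4.3125]
K = S⁻¹·BᵀPA = [1.0235 0.8118]
A−BK = [-0.9882 -1.0941; -0.0235 -1.3118]
AᵀP(A−BK) = [7.2471 5.7735; 5.7735 4.6243]
P' = Q + AᵀP(A−BK) = [17.2471 8.7735; 8.7735 13.6243]
tr(P') = 30.8713


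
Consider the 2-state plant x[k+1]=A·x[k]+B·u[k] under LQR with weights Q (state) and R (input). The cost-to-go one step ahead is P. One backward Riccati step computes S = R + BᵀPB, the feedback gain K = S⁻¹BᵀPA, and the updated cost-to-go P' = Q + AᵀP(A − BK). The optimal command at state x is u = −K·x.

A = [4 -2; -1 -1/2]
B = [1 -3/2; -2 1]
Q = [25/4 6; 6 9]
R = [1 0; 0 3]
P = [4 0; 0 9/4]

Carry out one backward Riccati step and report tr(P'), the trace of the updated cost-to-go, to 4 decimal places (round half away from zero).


BᵀP = [4.0000 -4.5000; -6.0000 2.2500]
S = R + BᵀPB = [1 0; 0 3] + [13.0000 -10.5000; -10.5000 11.2500] = [14.0000 -10.5000; -10.5000 14.2500]
BᵀPA = [20.5000 -5.7500; -26.2500 10.8750]
K = S⁻¹·BᵀPA = [0.1849 0.3613; -1.7059 1.0294]
A−BK = [1.2563 -0.8172; 1.0756 -0.8067]
AᵀP(A−BK) = [17.6807 -11.2605; -11.2605 7.4454]
P' = Q + AᵀP(A−BK) = [23.9307 -5.2605; -5.2605 16.4454]
tr(P') = 40.3761

40.3761


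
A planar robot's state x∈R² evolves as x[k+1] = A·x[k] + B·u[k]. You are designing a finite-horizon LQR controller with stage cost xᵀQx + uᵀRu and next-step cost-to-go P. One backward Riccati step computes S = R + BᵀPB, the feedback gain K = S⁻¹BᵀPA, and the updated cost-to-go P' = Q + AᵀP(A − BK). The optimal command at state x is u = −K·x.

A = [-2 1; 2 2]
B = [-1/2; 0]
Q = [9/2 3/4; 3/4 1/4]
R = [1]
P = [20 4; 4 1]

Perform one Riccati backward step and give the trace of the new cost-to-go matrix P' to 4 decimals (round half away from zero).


21.4167

BᵀP = [-10.0000 -2.0000]
S = R + BᵀPB = [1] + [5.0000] = [6.0000]
BᵀPA = [16.0000 -14.0000]
K = S⁻¹·BᵀPA = [2.6667 -2.3333]
A−BK = [-0.6667 -0.1667; 2.0000 2.0000]
AᵀP(A−BK) = [9.3333 -6.6667; -6.6667 7.3333]
P' = Q + AᵀP(A−BK) = [13.8333 -5.9167; -5.9167 7.5833]
tr(P') = 21.4167


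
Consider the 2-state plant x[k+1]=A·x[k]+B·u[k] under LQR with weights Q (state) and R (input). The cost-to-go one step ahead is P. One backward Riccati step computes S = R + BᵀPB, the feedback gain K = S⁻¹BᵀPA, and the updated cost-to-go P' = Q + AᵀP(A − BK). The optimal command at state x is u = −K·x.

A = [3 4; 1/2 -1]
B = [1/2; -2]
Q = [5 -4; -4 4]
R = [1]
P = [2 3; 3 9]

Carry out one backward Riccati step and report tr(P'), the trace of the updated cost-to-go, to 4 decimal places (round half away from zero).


37.7004

BᵀP = [-5.0000 -16.5000]
S = R + BᵀPB = [1] + [30.5000] = [31.5000]
BᵀPA = [-23.2500 -3.5000]
K = S⁻¹·BᵀPA = [-0.7381 -0.1111]
A−BK = [3.3690 4.0556; -0.9762 -1.2222]
AᵀP(A−BK) = [12.0893 13.9167; 13.9167 16.6111]
P' = Q + AᵀP(A−BK) = [17.0893 9.9167; 9.9167 20.6111]
tr(P') = 37.7004


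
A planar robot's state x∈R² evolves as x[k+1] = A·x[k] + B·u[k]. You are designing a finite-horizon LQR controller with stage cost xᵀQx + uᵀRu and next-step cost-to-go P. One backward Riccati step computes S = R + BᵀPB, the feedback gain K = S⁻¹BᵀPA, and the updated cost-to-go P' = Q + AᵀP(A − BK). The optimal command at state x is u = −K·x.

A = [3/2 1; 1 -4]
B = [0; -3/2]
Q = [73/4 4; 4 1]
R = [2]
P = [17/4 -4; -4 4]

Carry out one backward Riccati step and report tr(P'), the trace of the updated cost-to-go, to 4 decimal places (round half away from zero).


38.4261

BᵀP = [6.0000 -6.0000]
S = R + BᵀPB = [2] + [9.0000] = [11.0000]
BᵀPA = [3.0000 30.0000]
K = S⁻¹·BᵀPA = [0.2727 2.7273]
A−BK = [1.5000 1.0000; 1.4091 0.0909]
AᵀP(A−BK) = [0.7443 2.1932; 2.1932 18.4318]
P' = Q + AᵀP(A−BK) = [18.9943 6.1932; 6.1932 19.4318]
tr(P') = 38.4261


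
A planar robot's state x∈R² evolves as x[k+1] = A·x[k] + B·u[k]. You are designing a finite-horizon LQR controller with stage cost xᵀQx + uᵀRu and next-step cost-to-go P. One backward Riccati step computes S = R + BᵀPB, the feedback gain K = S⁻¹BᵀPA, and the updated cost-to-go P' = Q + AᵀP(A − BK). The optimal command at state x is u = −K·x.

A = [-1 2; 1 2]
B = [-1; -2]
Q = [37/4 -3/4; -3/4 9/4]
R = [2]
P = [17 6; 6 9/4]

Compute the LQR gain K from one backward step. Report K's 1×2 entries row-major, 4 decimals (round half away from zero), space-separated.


BᵀP = [-29.0000 -10.5000]
S = R + BᵀPB = [2] + [50.0000] = [52.0000]
BᵀPA = [18.5000 -79.0000]
K = S⁻¹·BᵀPA = [0.3558 -1.5192]
A−BK = [-0.6442 0.4808; 1.7115 -1.0385]
AᵀP(A−BK) = [0.6683 -1.3942; -1.3942 4.9808]
P' = Q + AᵀP(A−BK) = [9.9183 -2.1442; -2.1442 7.2308]
tr(P') = 17.1490

0.3558 -1.5192


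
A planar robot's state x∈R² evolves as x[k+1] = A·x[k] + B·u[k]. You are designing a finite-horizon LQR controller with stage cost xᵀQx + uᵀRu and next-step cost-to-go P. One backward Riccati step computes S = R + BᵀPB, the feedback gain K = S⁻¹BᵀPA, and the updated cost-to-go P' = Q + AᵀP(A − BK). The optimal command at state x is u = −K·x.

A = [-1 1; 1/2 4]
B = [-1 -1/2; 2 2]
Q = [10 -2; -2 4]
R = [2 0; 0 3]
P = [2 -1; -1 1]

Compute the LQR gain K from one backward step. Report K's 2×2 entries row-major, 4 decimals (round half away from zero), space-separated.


0.3650 0.4000 0.1400 0.4000

BᵀP = [-4.0000 3.0000; -3.0000 2.5000]
S = R + BᵀPB = [2 0; 0 3] + [10.0000 8.0000; 8.0000 6.5000] = [12.0000 8.0000; 8.0000 9.5000]
BᵀPA = [5.5000 8.0000; 4.2500 7.0000]
K = S⁻¹·BᵀPA = [0.3650 0.4000; 0.1400 0.4000]
A−BK = [-0.5650 1.6000; -0.5100 2.4000]
AᵀP(A−BK) = [0.6475 -0.4000; -0.4000 4.0000]
P' = Q + AᵀP(A−BK) = [10.6475 -2.4000; -2.4000 8.0000]
tr(P') = 18.6475


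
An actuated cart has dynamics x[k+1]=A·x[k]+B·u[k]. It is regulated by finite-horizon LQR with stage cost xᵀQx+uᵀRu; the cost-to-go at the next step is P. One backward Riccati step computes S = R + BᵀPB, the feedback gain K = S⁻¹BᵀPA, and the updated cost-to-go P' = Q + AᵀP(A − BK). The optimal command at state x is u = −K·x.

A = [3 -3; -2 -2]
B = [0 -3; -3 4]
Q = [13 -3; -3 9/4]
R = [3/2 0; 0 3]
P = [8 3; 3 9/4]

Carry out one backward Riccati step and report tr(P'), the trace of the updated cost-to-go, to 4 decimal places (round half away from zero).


BᵀP = [-9.0000 -6.7500; -12.0000 0.0000]
S = R + BᵀPB = [3/2 0; 0 3] + [20.2500 0.0000; 0.0000 36.0000] = [21.7500 0.0000; 0.0000 39.0000]
BᵀPA = [-13.5000 40.5000; -36.0000 36.0000]
K = S⁻¹·BᵀPA = [-0.6207 1.8621; -0.9231 0.9231]
A−BK = [0.2308 -0.2308; -0.1698 -0.1061]
AᵀP(A−BK) = [3.3899 -4.6313; -4.6313 8.3554]
P' = Q + AᵀP(A−BK) = [16.3899 -7.6313; -7.6313 10.6054]
tr(P') = 26.9954

26.9954


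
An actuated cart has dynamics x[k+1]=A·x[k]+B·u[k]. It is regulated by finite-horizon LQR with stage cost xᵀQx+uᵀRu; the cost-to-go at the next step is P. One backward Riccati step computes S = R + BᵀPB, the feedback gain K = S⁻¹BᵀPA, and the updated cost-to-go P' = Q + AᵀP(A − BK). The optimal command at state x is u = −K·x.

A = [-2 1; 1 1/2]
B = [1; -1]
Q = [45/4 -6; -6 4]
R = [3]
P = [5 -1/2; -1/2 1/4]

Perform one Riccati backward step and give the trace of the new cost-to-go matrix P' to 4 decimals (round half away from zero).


BᵀP = [5.5000 -0.7500]
S = R + BᵀPB = [3] + [6.2500] = [9.2500]
BᵀPA = [-11.7500 5.1250]
K = S⁻¹·BᵀPA = [-1.2703 0.5541]
A−BK = [-0.7297 0.4459; -0.2703 1.0541]
AᵀP(A−BK) = [7.3243 -3.3649; -3.3649 1.7230]
P' = Q + AᵀP(A−BK) = [18.5743 -9.3649; -9.3649 5.7230]
tr(P') = 24.2973

24.2973


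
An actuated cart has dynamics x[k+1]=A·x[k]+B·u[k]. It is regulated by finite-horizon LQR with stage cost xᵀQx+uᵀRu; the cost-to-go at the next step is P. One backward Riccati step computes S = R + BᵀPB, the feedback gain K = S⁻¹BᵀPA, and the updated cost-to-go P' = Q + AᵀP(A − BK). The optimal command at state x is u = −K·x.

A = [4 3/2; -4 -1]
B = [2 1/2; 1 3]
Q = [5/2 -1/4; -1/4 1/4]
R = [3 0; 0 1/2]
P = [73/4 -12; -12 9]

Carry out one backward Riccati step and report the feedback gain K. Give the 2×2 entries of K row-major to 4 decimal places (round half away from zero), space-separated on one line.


2.1010 0.7474 -2.4508 -0.7358

BᵀP = [24.5000 -15.0000; -26.8750 21.0000]
S = R + BᵀPB = [3 0; 0 1/2] + [34.0000 -32.7500; -32.7500 49.5625] = [37.0000 -32.7500; -32.7500 50.0625]
BᵀPA = [158.0000 51.7500; -191.5000 -61.3125]
K = S⁻¹·BᵀPA = [2.1010 0.7474; -2.4508 -0.7358]
A−BK = [1.0234 0.3732; 1.2514 0.4601]
AᵀP(A−BK) = [18.7175 6.5098; 6.5098 2.2724]
P' = Q + AᵀP(A−BK) = [21.2175 6.2598; 6.2598 2.5224]
tr(P') = 23.7399
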